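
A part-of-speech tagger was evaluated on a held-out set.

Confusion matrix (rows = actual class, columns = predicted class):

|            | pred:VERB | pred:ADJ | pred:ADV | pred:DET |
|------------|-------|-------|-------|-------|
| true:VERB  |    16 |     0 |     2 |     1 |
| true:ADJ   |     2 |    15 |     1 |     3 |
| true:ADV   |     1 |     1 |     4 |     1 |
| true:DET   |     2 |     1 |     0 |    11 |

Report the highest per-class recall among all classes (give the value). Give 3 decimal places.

Per-class recall (TP/(TP+FN)):
  VERB: TP=16, FN=0+2+1=3 → 16/19 = 0.8421
  ADJ: TP=15, FN=2+1+3=6 → 15/21 = 0.7143
  ADV: TP=4, FN=1+1+1=3 → 4/7 = 0.5714
  DET: TP=11, FN=2+1+0=3 → 11/14 = 0.7857
Highest is class 'VERB' with recall = 0.842.

0.842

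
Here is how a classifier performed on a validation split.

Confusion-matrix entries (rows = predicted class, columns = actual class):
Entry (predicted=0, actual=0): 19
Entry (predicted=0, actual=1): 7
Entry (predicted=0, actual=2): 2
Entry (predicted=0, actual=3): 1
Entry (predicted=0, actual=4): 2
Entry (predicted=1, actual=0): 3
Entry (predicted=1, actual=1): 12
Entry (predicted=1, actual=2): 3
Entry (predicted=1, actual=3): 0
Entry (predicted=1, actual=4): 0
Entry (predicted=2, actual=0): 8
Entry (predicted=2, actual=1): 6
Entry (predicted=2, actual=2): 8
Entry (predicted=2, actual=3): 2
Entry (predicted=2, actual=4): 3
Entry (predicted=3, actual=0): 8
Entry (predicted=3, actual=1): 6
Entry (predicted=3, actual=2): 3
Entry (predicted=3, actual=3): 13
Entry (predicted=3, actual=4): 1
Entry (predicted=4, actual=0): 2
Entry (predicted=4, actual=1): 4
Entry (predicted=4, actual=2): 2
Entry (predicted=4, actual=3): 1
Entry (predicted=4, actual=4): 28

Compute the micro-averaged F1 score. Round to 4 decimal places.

Micro-averaging pools counts across classes: ΣTP=80, ΣFP=64, ΣFN=64.
Micro-F1 score = 2·TP/(2·TP+FP+FN) on pooled counts = 0.5556 (equals overall accuracy in single-label multiclass).

0.5556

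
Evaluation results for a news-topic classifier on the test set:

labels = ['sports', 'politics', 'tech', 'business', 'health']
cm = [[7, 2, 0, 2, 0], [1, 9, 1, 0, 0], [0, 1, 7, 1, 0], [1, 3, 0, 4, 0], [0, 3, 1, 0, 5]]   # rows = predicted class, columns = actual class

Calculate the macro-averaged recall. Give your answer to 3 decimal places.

0.725

Per-class recall (TP/(TP+FN)):
  sports: TP=7, FN=1+0+1+0=2 → 7/9 = 0.7778
  politics: TP=9, FN=2+1+3+3=9 → 9/18 = 0.5000
  tech: TP=7, FN=0+1+0+1=2 → 7/9 = 0.7778
  business: TP=4, FN=2+0+1+0=3 → 4/7 = 0.5714
  health: TP=5, FN=0+0+0+0=0 → 5/5 = 1.0000
Macro-recall = mean = (0.7778 + 0.5000 + 0.7778 + 0.5714 + 1.0000) / 5 = 0.725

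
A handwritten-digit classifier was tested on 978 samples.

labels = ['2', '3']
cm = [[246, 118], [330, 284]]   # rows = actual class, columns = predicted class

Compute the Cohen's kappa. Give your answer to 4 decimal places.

0.1237

Observed agreement pₒ = trace/N = 530/978 = 0.54192
Expected agreement pₑ = Σ (rowᵢ·colᵢ)/N² = (364·576 + 614·402)/978² = 0.47726
κ = (pₒ − pₑ)/(1 − pₑ) = (0.54192 − 0.47726)/(1 − 0.47726) = 0.1237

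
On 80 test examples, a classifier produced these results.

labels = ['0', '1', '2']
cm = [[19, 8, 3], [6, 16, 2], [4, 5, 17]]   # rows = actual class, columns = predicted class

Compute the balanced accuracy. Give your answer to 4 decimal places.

0.6513

Balanced accuracy = mean of per-class recall.
  0: recall = 19/30 = 0.63333
  1: recall = 16/24 = 0.66667
  2: recall = 17/26 = 0.65385
Mean = (0.63333 + 0.66667 + 0.65385) / 3 = 0.6513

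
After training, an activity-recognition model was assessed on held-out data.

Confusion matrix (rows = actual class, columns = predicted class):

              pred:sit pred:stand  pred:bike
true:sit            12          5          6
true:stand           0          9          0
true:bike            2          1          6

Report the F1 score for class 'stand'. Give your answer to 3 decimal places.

F1 score = 2·TP/(2·TP+FP+FN).
stand: TP=9, FP=5+1=6, FN=0+0=0 → 18/24 = 0.7500

0.750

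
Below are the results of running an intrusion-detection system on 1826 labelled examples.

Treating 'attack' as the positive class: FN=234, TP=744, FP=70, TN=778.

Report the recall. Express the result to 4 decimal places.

Recall = TP/(TP+FN) = 744/(744+234) = 744/978 = 0.7607

0.7607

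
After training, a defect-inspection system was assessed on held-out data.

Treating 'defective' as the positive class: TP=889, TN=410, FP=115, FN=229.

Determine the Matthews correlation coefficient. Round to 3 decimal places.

MCC = (TP·TN − FP·FN) / √((TP+FP)(TP+FN)(TN+FP)(TN+FN))
Numerator = 889·410 − 115·229 = 338155
Denominator = √(1004·1118·525·639) = √376561294200 = 613645.9029
MCC = 338155 / 613645.9029 = 0.551

0.551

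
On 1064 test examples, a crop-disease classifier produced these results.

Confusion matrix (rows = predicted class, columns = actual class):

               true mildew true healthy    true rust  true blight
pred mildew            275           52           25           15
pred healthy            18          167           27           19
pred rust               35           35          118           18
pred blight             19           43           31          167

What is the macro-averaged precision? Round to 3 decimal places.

0.672

Per-class precision (TP/(TP+FP)):
  mildew: TP=275, FP=52+25+15=92 → 275/367 = 0.7493
  healthy: TP=167, FP=18+27+19=64 → 167/231 = 0.7229
  rust: TP=118, FP=35+35+18=88 → 118/206 = 0.5728
  blight: TP=167, FP=19+43+31=93 → 167/260 = 0.6423
Macro-precision = mean = (0.7493 + 0.7229 + 0.5728 + 0.6423) / 4 = 0.672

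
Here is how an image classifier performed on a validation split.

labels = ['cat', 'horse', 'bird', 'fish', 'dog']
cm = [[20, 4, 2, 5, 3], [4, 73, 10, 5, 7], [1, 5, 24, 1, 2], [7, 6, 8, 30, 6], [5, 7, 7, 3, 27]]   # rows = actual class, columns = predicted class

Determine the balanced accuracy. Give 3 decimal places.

0.626

Balanced accuracy = mean of per-class recall.
  cat: recall = 20/34 = 0.5882
  horse: recall = 73/99 = 0.7374
  bird: recall = 24/33 = 0.7273
  fish: recall = 30/57 = 0.5263
  dog: recall = 27/49 = 0.5510
Mean = (0.5882 + 0.7374 + 0.7273 + 0.5263 + 0.5510) / 5 = 0.626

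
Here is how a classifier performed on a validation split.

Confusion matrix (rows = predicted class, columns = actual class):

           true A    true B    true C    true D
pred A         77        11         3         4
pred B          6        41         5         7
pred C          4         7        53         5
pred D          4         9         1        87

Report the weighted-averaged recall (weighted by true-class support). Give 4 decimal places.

Per-class recall (TP/(TP+FN)):
  A: TP=77, FN=6+4+4=14 → 77/91 = 0.84615
  B: TP=41, FN=11+7+9=27 → 41/68 = 0.60294
  C: TP=53, FN=3+5+1=9 → 53/62 = 0.85484
  D: TP=87, FN=4+7+5=16 → 87/103 = 0.84466
Weighted-recall = Σ (supportᵢ/N)·recallᵢ with N=324: (91/324)·0.84615 + (68/324)·0.60294 + (62/324)·0.85484 + (103/324)·0.84466 = 0.7963

0.7963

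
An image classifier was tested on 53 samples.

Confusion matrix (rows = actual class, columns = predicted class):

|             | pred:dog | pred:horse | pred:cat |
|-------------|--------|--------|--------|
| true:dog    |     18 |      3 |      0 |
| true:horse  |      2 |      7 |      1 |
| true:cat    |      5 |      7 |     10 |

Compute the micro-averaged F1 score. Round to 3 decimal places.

Micro-averaging pools counts across classes: ΣTP=35, ΣFP=18, ΣFN=18.
Micro-F1 score = 2·TP/(2·TP+FP+FN) on pooled counts = 0.660 (equals overall accuracy in single-label multiclass).

0.660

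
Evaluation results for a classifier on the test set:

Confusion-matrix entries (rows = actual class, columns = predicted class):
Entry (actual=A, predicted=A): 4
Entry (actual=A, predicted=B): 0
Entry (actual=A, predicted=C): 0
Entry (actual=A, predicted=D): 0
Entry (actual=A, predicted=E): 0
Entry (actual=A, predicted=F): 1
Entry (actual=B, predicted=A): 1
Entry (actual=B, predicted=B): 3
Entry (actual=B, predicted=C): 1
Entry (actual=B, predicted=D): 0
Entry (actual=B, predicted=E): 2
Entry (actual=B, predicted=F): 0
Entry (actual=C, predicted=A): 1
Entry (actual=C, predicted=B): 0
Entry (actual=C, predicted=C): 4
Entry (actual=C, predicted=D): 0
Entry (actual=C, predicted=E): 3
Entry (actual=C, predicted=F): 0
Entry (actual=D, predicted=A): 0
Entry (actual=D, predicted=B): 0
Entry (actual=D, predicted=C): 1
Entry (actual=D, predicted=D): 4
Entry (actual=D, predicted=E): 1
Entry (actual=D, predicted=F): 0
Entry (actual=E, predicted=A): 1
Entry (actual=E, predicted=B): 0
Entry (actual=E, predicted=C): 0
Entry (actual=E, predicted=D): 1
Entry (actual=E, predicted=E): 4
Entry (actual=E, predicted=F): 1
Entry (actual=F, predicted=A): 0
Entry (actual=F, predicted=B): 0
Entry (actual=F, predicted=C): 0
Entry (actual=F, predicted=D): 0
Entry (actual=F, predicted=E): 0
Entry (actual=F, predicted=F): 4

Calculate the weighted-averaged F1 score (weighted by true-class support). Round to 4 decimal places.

Per-class F1 score (2·TP/(2·TP+FP+FN)):
  A: TP=4, FP=1+1+0+1+0=3, FN=0+0+0+0+1=1 → 8/12 = 0.66667
  B: TP=3, FP=0+0+0+0+0=0, FN=1+1+0+2+0=4 → 6/10 = 0.60000
  C: TP=4, FP=0+1+1+0+0=2, FN=1+0+0+3+0=4 → 8/14 = 0.57143
  D: TP=4, FP=0+0+0+1+0=1, FN=0+0+1+1+0=2 → 8/11 = 0.72727
  E: TP=4, FP=0+2+3+1+0=6, FN=1+0+0+1+1=3 → 8/17 = 0.47059
  F: TP=4, FP=1+0+0+0+1=2, FN=0+0+0+0+0=0 → 8/10 = 0.80000
Weighted-F1 score = Σ (supportᵢ/N)·F1 scoreᵢ with N=37: (5/37)·0.66667 + (7/37)·0.60000 + (8/37)·0.57143 + (6/37)·0.72727 + (7/37)·0.47059 + (4/37)·0.80000 = 0.6206

0.6206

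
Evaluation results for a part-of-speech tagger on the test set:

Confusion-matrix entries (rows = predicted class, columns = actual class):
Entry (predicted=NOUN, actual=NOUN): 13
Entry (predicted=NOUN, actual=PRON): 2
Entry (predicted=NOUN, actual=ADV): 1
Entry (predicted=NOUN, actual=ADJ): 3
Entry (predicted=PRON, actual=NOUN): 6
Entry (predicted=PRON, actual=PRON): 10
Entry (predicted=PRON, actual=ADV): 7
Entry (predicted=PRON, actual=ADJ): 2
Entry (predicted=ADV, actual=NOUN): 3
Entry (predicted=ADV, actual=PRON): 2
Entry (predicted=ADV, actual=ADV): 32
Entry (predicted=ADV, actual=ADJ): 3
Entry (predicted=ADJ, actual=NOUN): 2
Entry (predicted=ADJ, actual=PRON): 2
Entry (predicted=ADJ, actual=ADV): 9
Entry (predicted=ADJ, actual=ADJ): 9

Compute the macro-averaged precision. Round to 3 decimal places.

0.573

Per-class precision (TP/(TP+FP)):
  NOUN: TP=13, FP=2+1+3=6 → 13/19 = 0.6842
  PRON: TP=10, FP=6+7+2=15 → 10/25 = 0.4000
  ADV: TP=32, FP=3+2+3=8 → 32/40 = 0.8000
  ADJ: TP=9, FP=2+2+9=13 → 9/22 = 0.4091
Macro-precision = mean = (0.6842 + 0.4000 + 0.8000 + 0.4091) / 4 = 0.573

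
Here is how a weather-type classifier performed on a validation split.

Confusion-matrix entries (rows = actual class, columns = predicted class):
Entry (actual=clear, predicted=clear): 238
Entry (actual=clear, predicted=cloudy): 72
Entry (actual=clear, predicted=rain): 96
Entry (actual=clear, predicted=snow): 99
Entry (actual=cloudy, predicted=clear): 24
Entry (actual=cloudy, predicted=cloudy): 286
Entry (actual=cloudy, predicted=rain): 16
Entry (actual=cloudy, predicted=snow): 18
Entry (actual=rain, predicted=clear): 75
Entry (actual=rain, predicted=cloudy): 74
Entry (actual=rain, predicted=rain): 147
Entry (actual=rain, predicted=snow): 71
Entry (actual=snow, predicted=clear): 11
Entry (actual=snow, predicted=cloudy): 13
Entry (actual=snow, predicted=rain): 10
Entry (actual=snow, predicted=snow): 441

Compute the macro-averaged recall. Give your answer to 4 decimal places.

0.6579

Per-class recall (TP/(TP+FN)):
  clear: TP=238, FN=72+96+99=267 → 238/505 = 0.47129
  cloudy: TP=286, FN=24+16+18=58 → 286/344 = 0.83140
  rain: TP=147, FN=75+74+71=220 → 147/367 = 0.40054
  snow: TP=441, FN=11+13+10=34 → 441/475 = 0.92842
Macro-recall = mean = (0.47129 + 0.83140 + 0.40054 + 0.92842) / 4 = 0.6579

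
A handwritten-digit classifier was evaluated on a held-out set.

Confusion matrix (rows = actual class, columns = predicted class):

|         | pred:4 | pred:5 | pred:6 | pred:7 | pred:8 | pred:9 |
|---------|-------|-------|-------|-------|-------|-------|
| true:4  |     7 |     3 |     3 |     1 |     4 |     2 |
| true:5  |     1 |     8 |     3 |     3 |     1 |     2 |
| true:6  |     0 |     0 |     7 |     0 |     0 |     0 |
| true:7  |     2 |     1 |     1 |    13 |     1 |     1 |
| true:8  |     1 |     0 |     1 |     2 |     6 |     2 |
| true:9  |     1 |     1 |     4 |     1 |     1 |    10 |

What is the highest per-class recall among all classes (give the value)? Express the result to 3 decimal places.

Per-class recall (TP/(TP+FN)):
  4: TP=7, FN=3+3+1+4+2=13 → 7/20 = 0.3500
  5: TP=8, FN=1+3+3+1+2=10 → 8/18 = 0.4444
  6: TP=7, FN=0+0+0+0+0=0 → 7/7 = 1.0000
  7: TP=13, FN=2+1+1+1+1=6 → 13/19 = 0.6842
  8: TP=6, FN=1+0+1+2+2=6 → 6/12 = 0.5000
  9: TP=10, FN=1+1+4+1+1=8 → 10/18 = 0.5556
Highest is class '6' with recall = 1.000.

1.000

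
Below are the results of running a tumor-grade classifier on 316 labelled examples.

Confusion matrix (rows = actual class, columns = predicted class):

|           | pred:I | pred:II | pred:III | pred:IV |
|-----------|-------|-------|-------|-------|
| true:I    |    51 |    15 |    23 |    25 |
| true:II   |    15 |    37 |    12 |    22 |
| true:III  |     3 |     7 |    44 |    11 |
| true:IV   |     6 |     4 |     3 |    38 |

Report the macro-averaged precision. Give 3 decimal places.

0.550

Per-class precision (TP/(TP+FP)):
  I: TP=51, FP=15+3+6=24 → 51/75 = 0.6800
  II: TP=37, FP=15+7+4=26 → 37/63 = 0.5873
  III: TP=44, FP=23+12+3=38 → 44/82 = 0.5366
  IV: TP=38, FP=25+22+11=58 → 38/96 = 0.3958
Macro-precision = mean = (0.6800 + 0.5873 + 0.5366 + 0.3958) / 4 = 0.550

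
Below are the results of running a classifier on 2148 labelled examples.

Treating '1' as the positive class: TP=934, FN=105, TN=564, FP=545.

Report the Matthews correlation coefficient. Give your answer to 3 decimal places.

MCC = (TP·TN − FP·FN) / √((TP+FP)(TP+FN)(TN+FP)(TN+FN))
Numerator = 934·564 − 545·105 = 469551
Denominator = √(1479·1039·1109·669) = √1140095904201 = 1067752.7355
MCC = 469551 / 1067752.7355 = 0.440

0.440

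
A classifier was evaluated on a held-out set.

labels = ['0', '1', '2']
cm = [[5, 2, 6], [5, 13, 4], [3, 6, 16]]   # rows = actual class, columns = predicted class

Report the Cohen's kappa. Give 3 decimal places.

Observed agreement pₒ = trace/N = 34/60 = 0.5667
Expected agreement pₑ = Σ (rowᵢ·colᵢ)/N² = (13·13 + 22·21 + 25·26)/60² = 0.3558
κ = (pₒ − pₑ)/(1 − pₑ) = (0.5667 − 0.3558)/(1 − 0.3558) = 0.327

0.327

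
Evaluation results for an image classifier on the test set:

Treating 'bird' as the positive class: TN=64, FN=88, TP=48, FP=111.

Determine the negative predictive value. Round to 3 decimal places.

NPV = TN/(TN+FN) = 64/(64+88) = 0.421

0.421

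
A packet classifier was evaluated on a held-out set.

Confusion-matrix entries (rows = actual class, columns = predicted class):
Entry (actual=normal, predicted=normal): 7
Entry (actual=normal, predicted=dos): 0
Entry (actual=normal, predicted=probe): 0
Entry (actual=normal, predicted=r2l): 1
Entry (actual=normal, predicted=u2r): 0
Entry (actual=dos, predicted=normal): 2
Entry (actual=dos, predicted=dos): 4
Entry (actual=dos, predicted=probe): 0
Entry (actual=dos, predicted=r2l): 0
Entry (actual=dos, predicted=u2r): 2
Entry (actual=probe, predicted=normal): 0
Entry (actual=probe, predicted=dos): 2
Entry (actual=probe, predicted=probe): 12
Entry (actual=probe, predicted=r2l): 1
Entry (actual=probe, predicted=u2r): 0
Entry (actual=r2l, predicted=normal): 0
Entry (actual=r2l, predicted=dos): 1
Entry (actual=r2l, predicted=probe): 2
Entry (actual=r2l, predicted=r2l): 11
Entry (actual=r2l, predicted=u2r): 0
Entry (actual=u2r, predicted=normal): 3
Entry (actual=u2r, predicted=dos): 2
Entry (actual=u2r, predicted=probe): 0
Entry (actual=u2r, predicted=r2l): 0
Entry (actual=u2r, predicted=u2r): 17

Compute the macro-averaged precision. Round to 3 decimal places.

Per-class precision (TP/(TP+FP)):
  normal: TP=7, FP=2+0+0+3=5 → 7/12 = 0.5833
  dos: TP=4, FP=0+2+1+2=5 → 4/9 = 0.4444
  probe: TP=12, FP=0+0+2+0=2 → 12/14 = 0.8571
  r2l: TP=11, FP=1+0+1+0=2 → 11/13 = 0.8462
  u2r: TP=17, FP=0+2+0+0=2 → 17/19 = 0.8947
Macro-precision = mean = (0.5833 + 0.4444 + 0.8571 + 0.8462 + 0.8947) / 5 = 0.725

0.725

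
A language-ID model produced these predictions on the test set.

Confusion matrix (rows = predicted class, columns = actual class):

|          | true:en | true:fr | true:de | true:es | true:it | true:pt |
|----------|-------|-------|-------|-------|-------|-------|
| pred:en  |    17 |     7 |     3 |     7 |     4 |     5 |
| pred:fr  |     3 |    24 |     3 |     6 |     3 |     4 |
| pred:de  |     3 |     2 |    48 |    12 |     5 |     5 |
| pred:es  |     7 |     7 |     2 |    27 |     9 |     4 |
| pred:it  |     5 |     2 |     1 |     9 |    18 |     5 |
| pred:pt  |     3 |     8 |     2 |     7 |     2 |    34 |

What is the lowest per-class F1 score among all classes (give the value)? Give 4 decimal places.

Per-class F1 score (2·TP/(2·TP+FP+FN)):
  en: TP=17, FP=7+3+7+4+5=26, FN=3+3+7+5+3=21 → 34/81 = 0.41975
  fr: TP=24, FP=3+3+6+3+4=19, FN=7+2+7+2+8=26 → 48/93 = 0.51613
  de: TP=48, FP=3+2+12+5+5=27, FN=3+3+2+1+2=11 → 96/134 = 0.71642
  es: TP=27, FP=7+7+2+9+4=29, FN=7+6+12+9+7=41 → 54/124 = 0.43548
  it: TP=18, FP=5+2+1+9+5=22, FN=4+3+5+9+2=23 → 36/81 = 0.44444
  pt: TP=34, FP=3+8+2+7+2=22, FN=5+4+5+4+5=23 → 68/113 = 0.60177
Lowest is class 'en' with F1 score = 0.4198.

0.4198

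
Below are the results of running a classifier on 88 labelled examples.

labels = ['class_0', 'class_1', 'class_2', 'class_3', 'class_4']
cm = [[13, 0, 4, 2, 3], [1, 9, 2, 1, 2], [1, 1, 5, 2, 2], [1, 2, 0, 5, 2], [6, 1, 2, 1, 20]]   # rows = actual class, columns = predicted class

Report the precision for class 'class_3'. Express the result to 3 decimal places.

One-vs-rest for 'class_3': TP = diagonal; FP = other classes predicted 'class_3'; FN = 'class_3' predicted as other.
precision = TP/(TP+FP).
class_3: TP=5, FP=2+1+2+1=6 → 5/11 = 0.4545

0.455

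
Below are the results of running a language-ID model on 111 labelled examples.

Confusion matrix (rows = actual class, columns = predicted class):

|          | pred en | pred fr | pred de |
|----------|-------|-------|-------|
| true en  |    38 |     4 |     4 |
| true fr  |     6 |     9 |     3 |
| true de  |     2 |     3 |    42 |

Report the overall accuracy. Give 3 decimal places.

0.802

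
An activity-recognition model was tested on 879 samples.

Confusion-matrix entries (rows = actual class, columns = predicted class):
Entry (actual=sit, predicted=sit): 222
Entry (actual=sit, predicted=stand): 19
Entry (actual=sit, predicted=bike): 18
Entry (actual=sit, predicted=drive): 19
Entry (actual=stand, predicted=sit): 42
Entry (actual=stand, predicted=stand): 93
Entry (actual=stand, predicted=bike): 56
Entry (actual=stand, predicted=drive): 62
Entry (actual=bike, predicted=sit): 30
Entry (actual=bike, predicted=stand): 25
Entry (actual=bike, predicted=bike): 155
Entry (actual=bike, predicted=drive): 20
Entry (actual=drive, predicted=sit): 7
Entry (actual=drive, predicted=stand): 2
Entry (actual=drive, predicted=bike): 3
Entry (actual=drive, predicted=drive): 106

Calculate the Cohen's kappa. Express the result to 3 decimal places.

Observed agreement pₒ = trace/N = 576/879 = 0.6553
Expected agreement pₑ = Σ (rowᵢ·colᵢ)/N² = (278·301 + 253·139 + 230·232 + 118·207)/879² = 0.2545
κ = (pₒ − pₑ)/(1 − pₑ) = (0.6553 − 0.2545)/(1 − 0.2545) = 0.538

0.538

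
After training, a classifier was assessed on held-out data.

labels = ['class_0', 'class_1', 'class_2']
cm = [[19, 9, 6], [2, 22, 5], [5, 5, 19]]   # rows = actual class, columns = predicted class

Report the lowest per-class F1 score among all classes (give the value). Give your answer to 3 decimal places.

0.633

Per-class F1 score (2·TP/(2·TP+FP+FN)):
  class_0: TP=19, FP=2+5=7, FN=9+6=15 → 38/60 = 0.6333
  class_1: TP=22, FP=9+5=14, FN=2+5=7 → 44/65 = 0.6769
  class_2: TP=19, FP=6+5=11, FN=5+5=10 → 38/59 = 0.6441
Lowest is class 'class_0' with F1 score = 0.633.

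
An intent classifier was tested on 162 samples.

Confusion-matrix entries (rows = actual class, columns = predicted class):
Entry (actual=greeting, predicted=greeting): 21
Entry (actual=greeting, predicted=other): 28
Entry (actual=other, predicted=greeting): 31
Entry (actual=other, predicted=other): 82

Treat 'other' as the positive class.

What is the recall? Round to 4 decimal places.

0.7257

Recall = TP/(TP+FN) = 82/(82+31) = 82/113 = 0.7257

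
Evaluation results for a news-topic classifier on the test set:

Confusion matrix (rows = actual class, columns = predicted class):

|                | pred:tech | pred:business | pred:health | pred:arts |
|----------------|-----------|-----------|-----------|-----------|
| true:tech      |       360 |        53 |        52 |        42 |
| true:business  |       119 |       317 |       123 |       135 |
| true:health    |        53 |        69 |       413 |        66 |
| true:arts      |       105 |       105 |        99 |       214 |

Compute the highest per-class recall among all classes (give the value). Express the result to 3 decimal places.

0.710

Per-class recall (TP/(TP+FN)):
  tech: TP=360, FN=53+52+42=147 → 360/507 = 0.7101
  business: TP=317, FN=119+123+135=377 → 317/694 = 0.4568
  health: TP=413, FN=53+69+66=188 → 413/601 = 0.6872
  arts: TP=214, FN=105+105+99=309 → 214/523 = 0.4092
Highest is class 'tech' with recall = 0.710.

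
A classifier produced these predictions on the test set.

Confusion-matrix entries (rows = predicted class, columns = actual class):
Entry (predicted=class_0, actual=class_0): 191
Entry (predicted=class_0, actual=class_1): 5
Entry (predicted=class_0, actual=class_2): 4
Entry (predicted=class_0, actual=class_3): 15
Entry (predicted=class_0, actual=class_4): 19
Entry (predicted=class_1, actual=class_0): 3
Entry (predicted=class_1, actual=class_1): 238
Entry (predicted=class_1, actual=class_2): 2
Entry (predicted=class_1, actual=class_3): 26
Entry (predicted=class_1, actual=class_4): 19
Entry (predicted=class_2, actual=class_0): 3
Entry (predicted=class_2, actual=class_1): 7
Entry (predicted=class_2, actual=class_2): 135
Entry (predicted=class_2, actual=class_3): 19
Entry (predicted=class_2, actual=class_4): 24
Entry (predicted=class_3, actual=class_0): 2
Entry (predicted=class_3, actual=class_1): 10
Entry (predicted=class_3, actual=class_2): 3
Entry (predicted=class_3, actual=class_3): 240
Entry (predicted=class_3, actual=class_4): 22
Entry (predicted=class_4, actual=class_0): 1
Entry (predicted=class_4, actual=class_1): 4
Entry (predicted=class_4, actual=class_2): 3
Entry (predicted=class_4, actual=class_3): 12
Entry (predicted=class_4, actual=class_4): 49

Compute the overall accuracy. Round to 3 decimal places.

0.808

Accuracy = trace / total = (191+238+135+240+49=853) / 1056 = 853/1056 = 0.808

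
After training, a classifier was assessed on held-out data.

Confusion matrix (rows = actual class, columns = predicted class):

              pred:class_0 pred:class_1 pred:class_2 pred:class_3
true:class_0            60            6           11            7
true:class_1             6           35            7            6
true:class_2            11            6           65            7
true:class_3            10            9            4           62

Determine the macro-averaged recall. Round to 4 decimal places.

0.7055

Per-class recall (TP/(TP+FN)):
  class_0: TP=60, FN=6+11+7=24 → 60/84 = 0.71429
  class_1: TP=35, FN=6+7+6=19 → 35/54 = 0.64815
  class_2: TP=65, FN=11+6+7=24 → 65/89 = 0.73034
  class_3: TP=62, FN=10+9+4=23 → 62/85 = 0.72941
Macro-recall = mean = (0.71429 + 0.64815 + 0.73034 + 0.72941) / 4 = 0.7055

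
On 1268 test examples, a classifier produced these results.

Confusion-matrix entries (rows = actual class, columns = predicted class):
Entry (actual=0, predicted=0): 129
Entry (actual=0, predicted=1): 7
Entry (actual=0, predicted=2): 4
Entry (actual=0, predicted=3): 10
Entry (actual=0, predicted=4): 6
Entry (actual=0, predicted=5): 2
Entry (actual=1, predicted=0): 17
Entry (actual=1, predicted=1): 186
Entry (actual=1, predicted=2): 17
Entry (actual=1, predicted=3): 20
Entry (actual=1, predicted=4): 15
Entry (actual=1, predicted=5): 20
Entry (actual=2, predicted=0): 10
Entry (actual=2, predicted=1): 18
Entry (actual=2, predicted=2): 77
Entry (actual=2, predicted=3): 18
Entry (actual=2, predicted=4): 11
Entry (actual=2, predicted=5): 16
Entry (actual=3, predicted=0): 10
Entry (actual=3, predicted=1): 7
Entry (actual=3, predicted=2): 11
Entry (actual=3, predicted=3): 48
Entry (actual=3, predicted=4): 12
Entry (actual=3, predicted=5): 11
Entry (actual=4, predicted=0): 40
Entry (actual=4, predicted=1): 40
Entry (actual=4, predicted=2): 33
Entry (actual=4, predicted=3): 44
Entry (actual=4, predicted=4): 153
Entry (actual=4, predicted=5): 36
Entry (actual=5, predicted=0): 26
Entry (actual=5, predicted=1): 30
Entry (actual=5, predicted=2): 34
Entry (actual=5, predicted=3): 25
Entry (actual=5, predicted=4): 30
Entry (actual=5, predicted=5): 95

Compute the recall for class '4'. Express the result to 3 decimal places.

Take TP from the diagonal, FP from the rest of the '4' prediction marginal, FN from the rest of the '4' actual marginal.
recall = TP/(TP+FN).
4: TP=153, FN=40+40+33+44+36=193 → 153/346 = 0.4422

0.442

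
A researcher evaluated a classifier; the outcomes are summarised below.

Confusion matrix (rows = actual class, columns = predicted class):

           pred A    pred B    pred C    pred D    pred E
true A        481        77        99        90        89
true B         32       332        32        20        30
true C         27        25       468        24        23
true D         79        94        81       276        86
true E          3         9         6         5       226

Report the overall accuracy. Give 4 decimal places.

0.6570

Accuracy = trace / total = (481+332+468+276+226=1783) / 2714 = 1783/2714 = 0.6570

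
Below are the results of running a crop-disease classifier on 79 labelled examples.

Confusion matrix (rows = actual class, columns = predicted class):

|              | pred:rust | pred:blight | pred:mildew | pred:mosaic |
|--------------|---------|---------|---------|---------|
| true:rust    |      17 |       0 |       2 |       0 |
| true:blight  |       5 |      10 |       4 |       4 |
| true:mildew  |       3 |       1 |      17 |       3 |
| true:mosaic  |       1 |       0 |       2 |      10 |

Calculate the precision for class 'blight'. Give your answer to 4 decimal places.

0.9091

precision = TP/(TP+FP).
blight: TP=10, FP=0+1+0=1 → 10/11 = 0.90909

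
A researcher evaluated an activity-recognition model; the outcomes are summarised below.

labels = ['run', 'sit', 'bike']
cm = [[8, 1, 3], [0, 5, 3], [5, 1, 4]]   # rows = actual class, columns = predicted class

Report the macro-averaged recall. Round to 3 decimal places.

Per-class recall (TP/(TP+FN)):
  run: TP=8, FN=1+3=4 → 8/12 = 0.6667
  sit: TP=5, FN=0+3=3 → 5/8 = 0.6250
  bike: TP=4, FN=5+1=6 → 4/10 = 0.4000
Macro-recall = mean = (0.6667 + 0.6250 + 0.4000) / 3 = 0.564

0.564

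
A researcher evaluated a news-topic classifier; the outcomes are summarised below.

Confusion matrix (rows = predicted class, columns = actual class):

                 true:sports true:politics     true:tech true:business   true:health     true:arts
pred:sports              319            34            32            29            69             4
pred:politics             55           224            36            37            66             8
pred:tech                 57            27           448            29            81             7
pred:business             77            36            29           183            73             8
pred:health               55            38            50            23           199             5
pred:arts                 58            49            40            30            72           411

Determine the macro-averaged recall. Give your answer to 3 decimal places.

Per-class recall (TP/(TP+FN)):
  sports: TP=319, FN=55+57+77+55+58=302 → 319/621 = 0.5137
  politics: TP=224, FN=34+27+36+38+49=184 → 224/408 = 0.5490
  tech: TP=448, FN=32+36+29+50+40=187 → 448/635 = 0.7055
  business: TP=183, FN=29+37+29+23+30=148 → 183/331 = 0.5529
  health: TP=199, FN=69+66+81+73+72=361 → 199/560 = 0.3554
  arts: TP=411, FN=4+8+7+8+5=32 → 411/443 = 0.9278
Macro-recall = mean = (0.5137 + 0.5490 + 0.7055 + 0.5529 + 0.3554 + 0.9278) / 6 = 0.601

0.601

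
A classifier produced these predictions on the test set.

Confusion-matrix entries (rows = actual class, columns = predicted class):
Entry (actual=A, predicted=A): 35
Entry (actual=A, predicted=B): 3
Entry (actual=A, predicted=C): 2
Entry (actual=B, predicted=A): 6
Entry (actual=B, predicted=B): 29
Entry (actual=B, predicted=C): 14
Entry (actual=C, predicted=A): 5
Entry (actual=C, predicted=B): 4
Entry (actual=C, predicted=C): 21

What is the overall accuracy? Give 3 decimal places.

Accuracy = trace / total = (35+29+21=85) / 119 = 85/119 = 0.714

0.714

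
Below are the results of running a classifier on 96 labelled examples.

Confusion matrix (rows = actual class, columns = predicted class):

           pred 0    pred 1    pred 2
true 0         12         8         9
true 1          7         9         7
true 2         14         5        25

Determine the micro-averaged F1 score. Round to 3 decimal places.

Micro-averaging pools counts across classes: ΣTP=46, ΣFP=50, ΣFN=50.
Micro-F1 score = 2·TP/(2·TP+FP+FN) on pooled counts = 0.479 (equals overall accuracy in single-label multiclass).

0.479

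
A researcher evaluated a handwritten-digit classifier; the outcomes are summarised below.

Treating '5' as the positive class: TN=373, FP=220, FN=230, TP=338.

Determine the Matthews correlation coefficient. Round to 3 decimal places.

0.224

MCC = (TP·TN − FP·FN) / √((TP+FP)(TP+FN)(TN+FP)(TN+FN))
Numerator = 338·373 − 220·230 = 75474
Denominator = √(558·568·593·603) = √113332518576 = 336648.9545
MCC = 75474 / 336648.9545 = 0.224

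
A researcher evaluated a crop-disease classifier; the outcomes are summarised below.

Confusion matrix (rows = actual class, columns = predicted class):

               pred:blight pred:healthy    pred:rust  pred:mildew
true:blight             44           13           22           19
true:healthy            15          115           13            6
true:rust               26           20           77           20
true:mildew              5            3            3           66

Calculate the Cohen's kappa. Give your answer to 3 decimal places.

0.524

Observed agreement pₒ = trace/N = 302/467 = 0.6467
Expected agreement pₑ = Σ (rowᵢ·colᵢ)/N² = (98·90 + 149·151 + 143·115 + 77·111)/467² = 0.2582
κ = (pₒ − pₑ)/(1 − pₑ) = (0.6467 − 0.2582)/(1 − 0.2582) = 0.524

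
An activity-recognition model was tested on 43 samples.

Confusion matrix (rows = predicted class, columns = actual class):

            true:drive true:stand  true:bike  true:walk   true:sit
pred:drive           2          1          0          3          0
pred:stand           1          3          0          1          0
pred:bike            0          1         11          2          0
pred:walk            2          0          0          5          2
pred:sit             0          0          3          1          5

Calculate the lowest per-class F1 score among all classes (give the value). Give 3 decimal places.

0.364

Per-class F1 score (2·TP/(2·TP+FP+FN)):
  drive: TP=2, FP=1+0+3+0=4, FN=1+0+2+0=3 → 4/11 = 0.3636
  stand: TP=3, FP=1+0+1+0=2, FN=1+1+0+0=2 → 6/10 = 0.6000
  bike: TP=11, FP=0+1+2+0=3, FN=0+0+0+3=3 → 22/28 = 0.7857
  walk: TP=5, FP=2+0+0+2=4, FN=3+1+2+1=7 → 10/21 = 0.4762
  sit: TP=5, FP=0+0+3+1=4, FN=0+0+0+2=2 → 10/16 = 0.6250
Lowest is class 'drive' with F1 score = 0.364.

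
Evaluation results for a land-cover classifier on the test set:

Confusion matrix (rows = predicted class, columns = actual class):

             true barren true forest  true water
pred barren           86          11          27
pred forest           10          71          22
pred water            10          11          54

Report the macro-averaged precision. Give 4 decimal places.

Per-class precision (TP/(TP+FP)):
  barren: TP=86, FP=11+27=38 → 86/124 = 0.69355
  forest: TP=71, FP=10+22=32 → 71/103 = 0.68932
  water: TP=54, FP=10+11=21 → 54/75 = 0.72000
Macro-precision = mean = (0.69355 + 0.68932 + 0.72000) / 3 = 0.7010

0.7010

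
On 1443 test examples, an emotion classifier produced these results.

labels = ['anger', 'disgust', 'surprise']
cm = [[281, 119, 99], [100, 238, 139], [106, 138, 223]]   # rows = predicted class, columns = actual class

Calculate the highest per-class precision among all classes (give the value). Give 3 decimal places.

0.563

Per-class precision (TP/(TP+FP)):
  anger: TP=281, FP=119+99=218 → 281/499 = 0.5631
  disgust: TP=238, FP=100+139=239 → 238/477 = 0.4990
  surprise: TP=223, FP=106+138=244 → 223/467 = 0.4775
Highest is class 'anger' with precision = 0.563.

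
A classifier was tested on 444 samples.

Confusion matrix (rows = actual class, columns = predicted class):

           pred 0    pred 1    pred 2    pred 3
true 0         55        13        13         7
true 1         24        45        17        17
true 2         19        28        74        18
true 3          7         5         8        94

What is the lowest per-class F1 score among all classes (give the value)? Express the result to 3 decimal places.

Per-class F1 score (2·TP/(2·TP+FP+FN)):
  0: TP=55, FP=24+19+7=50, FN=13+13+7=33 → 110/193 = 0.5699
  1: TP=45, FP=13+28+5=46, FN=24+17+17=58 → 90/194 = 0.4639
  2: TP=74, FP=13+17+8=38, FN=19+28+18=65 → 148/251 = 0.5896
  3: TP=94, FP=7+17+18=42, FN=7+5+8=20 → 188/250 = 0.7520
Lowest is class '1' with F1 score = 0.464.

0.464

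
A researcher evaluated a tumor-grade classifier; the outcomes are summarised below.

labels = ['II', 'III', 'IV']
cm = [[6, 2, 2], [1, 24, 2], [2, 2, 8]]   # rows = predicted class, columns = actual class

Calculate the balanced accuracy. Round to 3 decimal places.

Balanced accuracy = mean of per-class recall.
  II: recall = 6/9 = 0.6667
  III: recall = 24/28 = 0.8571
  IV: recall = 8/12 = 0.6667
Mean = (0.6667 + 0.8571 + 0.6667) / 3 = 0.730

0.730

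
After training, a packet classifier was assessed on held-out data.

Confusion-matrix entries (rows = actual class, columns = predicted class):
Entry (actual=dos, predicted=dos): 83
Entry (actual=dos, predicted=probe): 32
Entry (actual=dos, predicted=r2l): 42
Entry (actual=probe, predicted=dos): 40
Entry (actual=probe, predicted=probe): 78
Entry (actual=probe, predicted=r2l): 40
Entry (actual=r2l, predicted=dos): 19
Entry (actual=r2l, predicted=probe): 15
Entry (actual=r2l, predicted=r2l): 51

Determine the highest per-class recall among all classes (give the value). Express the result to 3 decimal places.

Per-class recall (TP/(TP+FN)):
  dos: TP=83, FN=32+42=74 → 83/157 = 0.5287
  probe: TP=78, FN=40+40=80 → 78/158 = 0.4937
  r2l: TP=51, FN=19+15=34 → 51/85 = 0.6000
Highest is class 'r2l' with recall = 0.600.

0.600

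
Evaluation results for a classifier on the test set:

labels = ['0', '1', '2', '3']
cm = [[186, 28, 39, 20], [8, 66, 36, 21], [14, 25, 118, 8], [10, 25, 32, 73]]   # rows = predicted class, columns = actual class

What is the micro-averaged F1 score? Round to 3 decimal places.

Micro-averaging pools counts across classes: ΣTP=443, ΣFP=266, ΣFN=266.
Micro-F1 score = 2·TP/(2·TP+FP+FN) on pooled counts = 0.625 (equals overall accuracy in single-label multiclass).

0.625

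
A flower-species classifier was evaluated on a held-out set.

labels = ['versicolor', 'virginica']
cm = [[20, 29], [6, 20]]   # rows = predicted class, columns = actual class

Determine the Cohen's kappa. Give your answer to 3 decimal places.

Observed agreement pₒ = trace/N = 40/75 = 0.5333
Expected agreement pₑ = Σ (rowᵢ·colᵢ)/N² = (26·49 + 49·26)/75² = 0.4530
κ = (pₒ − pₑ)/(1 − pₑ) = (0.5333 − 0.4530)/(1 − 0.4530) = 0.147

0.147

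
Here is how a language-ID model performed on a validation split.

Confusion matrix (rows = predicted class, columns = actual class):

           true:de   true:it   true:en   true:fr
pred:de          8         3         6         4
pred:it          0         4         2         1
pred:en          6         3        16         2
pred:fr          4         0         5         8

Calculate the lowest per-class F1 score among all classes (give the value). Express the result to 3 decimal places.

Per-class F1 score (2·TP/(2·TP+FP+FN)):
  de: TP=8, FP=3+6+4=13, FN=0+6+4=10 → 16/39 = 0.4103
  it: TP=4, FP=0+2+1=3, FN=3+3+0=6 → 8/17 = 0.4706
  en: TP=16, FP=6+3+2=11, FN=6+2+5=13 → 32/56 = 0.5714
  fr: TP=8, FP=4+0+5=9, FN=4+1+2=7 → 16/32 = 0.5000
Lowest is class 'de' with F1 score = 0.410.

0.410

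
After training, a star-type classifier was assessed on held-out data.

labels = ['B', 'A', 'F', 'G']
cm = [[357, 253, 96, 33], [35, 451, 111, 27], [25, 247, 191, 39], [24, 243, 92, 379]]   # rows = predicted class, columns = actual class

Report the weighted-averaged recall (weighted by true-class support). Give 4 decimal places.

0.5294

Per-class recall (TP/(TP+FN)):
  B: TP=357, FN=35+25+24=84 → 357/441 = 0.80952
  A: TP=451, FN=253+247+243=743 → 451/1194 = 0.37772
  F: TP=191, FN=96+111+92=299 → 191/490 = 0.38980
  G: TP=379, FN=33+27+39=99 → 379/478 = 0.79289
Weighted-recall = Σ (supportᵢ/N)·recallᵢ with N=2603: (441/2603)·0.80952 + (1194/2603)·0.37772 + (490/2603)·0.38980 + (478/2603)·0.79289 = 0.5294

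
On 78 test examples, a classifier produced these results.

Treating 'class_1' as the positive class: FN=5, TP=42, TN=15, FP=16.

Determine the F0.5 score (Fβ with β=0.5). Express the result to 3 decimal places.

Fβ = (1+β²)·TP / ((1+β²)·TP + β²·FN + FP), with β²=1/4
= 1.25·42 / (1.25·42 + 0.25·5 + 16) = 0.753

0.753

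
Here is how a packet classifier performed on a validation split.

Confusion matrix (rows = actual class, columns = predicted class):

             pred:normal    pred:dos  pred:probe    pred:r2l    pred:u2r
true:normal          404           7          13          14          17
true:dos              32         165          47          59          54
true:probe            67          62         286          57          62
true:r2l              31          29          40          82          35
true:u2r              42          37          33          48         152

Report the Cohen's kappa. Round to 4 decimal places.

0.4673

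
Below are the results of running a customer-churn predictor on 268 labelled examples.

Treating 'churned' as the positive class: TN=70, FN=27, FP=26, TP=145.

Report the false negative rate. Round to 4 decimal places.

FNR = FN/(FN+TP) = 27/(27+145) = 0.1570

0.1570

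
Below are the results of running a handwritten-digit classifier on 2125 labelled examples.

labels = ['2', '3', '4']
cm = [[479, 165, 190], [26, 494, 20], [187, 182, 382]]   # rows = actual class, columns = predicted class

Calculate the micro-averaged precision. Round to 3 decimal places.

0.638

Micro-averaging pools counts across classes: ΣTP=1355, ΣFP=770, ΣFN=770.
Micro-precision = TP/(TP+FP) on pooled counts = 0.638 (equals overall accuracy in single-label multiclass).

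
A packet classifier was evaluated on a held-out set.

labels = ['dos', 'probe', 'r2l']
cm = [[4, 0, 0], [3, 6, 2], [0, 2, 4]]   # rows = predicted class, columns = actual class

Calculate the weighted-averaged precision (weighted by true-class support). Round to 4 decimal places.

0.7316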